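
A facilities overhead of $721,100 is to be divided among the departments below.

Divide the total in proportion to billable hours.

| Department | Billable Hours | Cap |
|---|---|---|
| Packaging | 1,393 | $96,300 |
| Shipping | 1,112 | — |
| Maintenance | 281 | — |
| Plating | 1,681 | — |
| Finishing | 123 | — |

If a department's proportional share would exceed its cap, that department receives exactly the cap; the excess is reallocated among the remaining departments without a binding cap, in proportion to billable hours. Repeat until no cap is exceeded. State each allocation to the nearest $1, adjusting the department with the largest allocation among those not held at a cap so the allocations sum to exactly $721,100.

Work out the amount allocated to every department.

Packaging: $96,300 | Shipping: $217,322 | Maintenance: $54,917 | Plating: $328,523 | Finishing: $24,038

Combined billable hours = 4,590.
Proportional shares (ignoring caps): Packaging 218,843.64; Shipping 174,697.86; Maintenance 44,145.77; Plating 264,089.13; Finishing 19,323.59.
Cap binds for Packaging ($96,300); balance $624,800 reallocated over remaining billable hours 3,197.
Remaining shares: Shipping 217,321.74 → $217,322; Maintenance 54,916.73 → $54,917; Plating 328,523.24 → $328,523; Finishing 24,038.29 → $24,038.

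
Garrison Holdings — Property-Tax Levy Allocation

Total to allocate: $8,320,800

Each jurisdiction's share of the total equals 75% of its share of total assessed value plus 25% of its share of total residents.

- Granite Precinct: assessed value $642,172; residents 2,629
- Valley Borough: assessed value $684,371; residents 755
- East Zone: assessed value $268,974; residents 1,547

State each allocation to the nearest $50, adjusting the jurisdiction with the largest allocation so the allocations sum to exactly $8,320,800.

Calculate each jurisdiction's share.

Assessed value total 1,595,517; residents total 4,931.
Combined weights (75% assessed value + 25% residents): Granite Precinct 0.4352; Valley Borough 0.3600; East Zone 0.2049.
Proportional shares: Granite Precinct 3,620,823.61; Valley Borough 2,995,309.19; East Zone 1,704,667.21.
Rounded to nearest $50: Granite Precinct $3,620,800; Valley Borough $2,995,300; East Zone $1,704,650. Sum = $8,320,750.
Difference $8,320,800 − $8,320,750 = +$50 applied to largest allocation (Granite Precinct): Granite Precinct becomes $3,620,850.

Granite Precinct: $3,620,850 | Valley Borough: $2,995,300 | East Zone: $1,704,650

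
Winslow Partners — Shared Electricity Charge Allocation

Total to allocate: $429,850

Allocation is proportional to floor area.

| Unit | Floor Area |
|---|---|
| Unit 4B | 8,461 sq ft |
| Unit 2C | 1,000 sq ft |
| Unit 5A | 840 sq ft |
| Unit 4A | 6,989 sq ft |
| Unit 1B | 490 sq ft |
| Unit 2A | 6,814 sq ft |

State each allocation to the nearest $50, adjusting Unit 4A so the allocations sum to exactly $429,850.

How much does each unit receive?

Unit 4B: $147,900 · Unit 2C: $17,500 · Unit 5A: $14,700 · Unit 4A: $122,100 · Unit 1B: $8,550 · Unit 2A: $119,100

Floor area total: 24,594.
Unrounded shares: Unit 4B 8,461/24,594 × $429,850 = 147,880.01; Unit 2C 1,000/24,594 × $429,850 = 17,477.84; Unit 5A 840/24,594 × $429,850 = 14,681.39; Unit 4A 6,989/24,594 × $429,850 = 122,152.62; Unit 1B 490/24,594 × $429,850 = 8,564.14; Unit 2A 6,814/24,594 × $429,850 = 119,094.00.
Rounded to nearest $50: Unit 4B $147,900; Unit 2C $17,500; Unit 5A $14,700; Unit 4A $122,150; Unit 1B $8,550; Unit 2A $119,100. Sum = $429,900.
Difference $429,850 − $429,900 = −$50 applied to Unit 4A: Unit 4A becomes $122,100.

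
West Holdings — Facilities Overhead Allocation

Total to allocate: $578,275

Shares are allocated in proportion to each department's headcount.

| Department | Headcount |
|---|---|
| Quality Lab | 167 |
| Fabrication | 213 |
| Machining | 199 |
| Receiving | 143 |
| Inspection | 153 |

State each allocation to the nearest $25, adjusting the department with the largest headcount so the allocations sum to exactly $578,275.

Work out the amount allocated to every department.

Total headcount = 875.
Raw shares: Quality Lab 167/875 × $578,275 = 110,367.91; Fabrication 213/875 × $578,275 = 140,768.66; Machining 199/875 × $578,275 = 131,516.26; Receiving 143/875 × $578,275 = 94,506.66; Inspection 153/875 × $578,275 = 101,115.51.
At nearest $25: Quality Lab $110,375; Fabrication $140,775; Machining $131,525; Receiving $94,500; Inspection $101,125. Sum = $578,300.
Difference $578,275 − $578,300 = −$25 applied to largest headcount (Fabrication): Fabrication becomes $140,750.

Quality Lab: $110,375; Fabrication: $140,750; Machining: $131,525; Receiving: $94,500; Inspection: $101,125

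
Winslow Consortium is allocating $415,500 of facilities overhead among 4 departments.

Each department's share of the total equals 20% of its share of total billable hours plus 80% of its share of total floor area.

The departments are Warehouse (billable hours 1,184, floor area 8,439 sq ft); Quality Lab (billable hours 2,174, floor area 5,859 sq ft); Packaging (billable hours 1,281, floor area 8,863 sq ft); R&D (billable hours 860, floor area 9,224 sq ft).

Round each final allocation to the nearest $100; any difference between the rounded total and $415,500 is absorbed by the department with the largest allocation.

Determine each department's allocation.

Warehouse: $104,500; Quality Lab: $93,000; Packaging: $110,300; R&D: $107,700

Totals — billable hours 5,499, floor area 32,385.
Composite weights (20% billable hours + 80% floor area): Warehouse 0.2515; Quality Lab 0.2238; Packaging 0.2655; R&D 0.2591.
Proportional shares: Warehouse 104,510.41; Quality Lab 92,989.98; Packaging 110,328.20; R&D 107,671.42.
After rounding ($100): Warehouse $104,500; Quality Lab $93,000; Packaging $110,300; R&D $107,700. Sum = $415,500.
Sum already equals the total — no adjustment.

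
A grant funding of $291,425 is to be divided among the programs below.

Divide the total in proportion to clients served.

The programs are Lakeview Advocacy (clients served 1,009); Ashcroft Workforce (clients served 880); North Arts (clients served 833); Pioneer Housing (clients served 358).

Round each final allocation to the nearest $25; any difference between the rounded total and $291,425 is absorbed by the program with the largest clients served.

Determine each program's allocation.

Total clients served = 3,080.
Proportional shares: Lakeview Advocacy 1,009/3,080 × $291,425 = 95,470.07; Ashcroft Workforce 880/3,080 × $291,425 = 83,264.29; North Arts 833/3,080 × $291,425 = 78,817.22; Pioneer Housing 358/3,080 × $291,425 = 33,873.43.
At nearest $25: Lakeview Advocacy $95,475; Ashcroft Workforce $83,275; North Arts $78,825; Pioneer Housing $33,875. Sum = $291,450.
Difference $291,425 − $291,450 = −$25 applied to largest clients served (Lakeview Advocacy): Lakeview Advocacy becomes $95,450.

Lakeview Advocacy: $95,450 | Ashcroft Workforce: $83,275 | North Arts: $78,825 | Pioneer Housing: $33,875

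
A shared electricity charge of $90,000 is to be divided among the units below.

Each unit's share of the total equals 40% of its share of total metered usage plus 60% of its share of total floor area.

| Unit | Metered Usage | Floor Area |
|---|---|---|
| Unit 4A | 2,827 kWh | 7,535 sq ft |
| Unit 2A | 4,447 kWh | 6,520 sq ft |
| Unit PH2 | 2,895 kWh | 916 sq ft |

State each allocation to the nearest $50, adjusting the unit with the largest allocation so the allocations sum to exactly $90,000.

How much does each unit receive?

Unit 4A: $37,200 | Unit 2A: $39,250 | Unit PH2: $13,550

Totals — metered usage 10,169, floor area 14,971.
Blended shares (40% metered usage + 60% floor area): Unit 4A 0.4132; Unit 2A 0.4362; Unit PH2 0.1506.
Pro-rata amounts: Unit 4A 37,186.61; Unit 2A 39,260.61; Unit PH2 13,552.78.
Rounded to nearest $50: Unit 4A $37,200; Unit 2A $39,250; Unit PH2 $13,550. Sum = $90,000.
Sum already equals the total — no adjustment.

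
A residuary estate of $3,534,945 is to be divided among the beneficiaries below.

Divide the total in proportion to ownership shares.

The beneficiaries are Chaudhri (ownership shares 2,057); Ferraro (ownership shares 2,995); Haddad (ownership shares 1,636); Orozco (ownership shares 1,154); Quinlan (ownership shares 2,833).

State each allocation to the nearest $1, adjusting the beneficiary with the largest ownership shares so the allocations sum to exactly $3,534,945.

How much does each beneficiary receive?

Total ownership shares = 2,057 + 2,995 + 1,636 + 1,154 + 2,833 = 10,675.
Unrounded shares: Chaudhri 681,159.89; Ferraro 991,771.45; Haddad 541,748.95; Orozco 382,138.32; Quinlan 938,126.39.
Rounded to nearest $1: Chaudhri $681,160; Ferraro $991,771; Haddad $541,749; Orozco $382,138; Quinlan $938,126. Sum = $3,534,944.
Difference $3,534,945 − $3,534,944 = +$1 applied to largest ownership shares (Ferraro): Ferraro becomes $991,772.

Chaudhri: $681,160 · Ferraro: $991,772 · Haddad: $541,749 · Orozco: $382,138 · Quinlan: $938,126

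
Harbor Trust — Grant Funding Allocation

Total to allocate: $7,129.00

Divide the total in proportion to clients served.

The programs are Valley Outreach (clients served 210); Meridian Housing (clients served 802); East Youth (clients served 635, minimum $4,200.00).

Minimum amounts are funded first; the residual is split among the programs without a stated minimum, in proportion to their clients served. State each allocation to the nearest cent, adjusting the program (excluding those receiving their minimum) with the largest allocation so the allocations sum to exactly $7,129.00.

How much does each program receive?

Valley Outreach: $607.80 | Meridian Housing: $2,321.20 | East Youth: $4,200.00

Fund the minimums — East Youth $4,200.00. Remaining pool $2,929.00.
Remaining pool split over remaining clients served 1,012: Valley Outreach 607.7964 → $607.80; Meridian Housing 2,321.2036 → $2,321.20.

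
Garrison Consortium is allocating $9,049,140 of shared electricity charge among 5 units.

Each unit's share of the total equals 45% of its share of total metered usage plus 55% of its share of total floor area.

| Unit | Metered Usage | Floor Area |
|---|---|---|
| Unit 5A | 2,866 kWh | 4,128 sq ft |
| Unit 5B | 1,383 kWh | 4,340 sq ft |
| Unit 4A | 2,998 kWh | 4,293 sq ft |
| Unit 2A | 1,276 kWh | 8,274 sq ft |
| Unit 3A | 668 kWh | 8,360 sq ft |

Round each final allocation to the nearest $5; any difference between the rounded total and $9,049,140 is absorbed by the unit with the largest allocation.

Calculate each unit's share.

Metered usage total 9,191; floor area total 29,395.
Blended shares (45% metered usage + 55% floor area): Unit 5A 0.2176; Unit 5B 0.1489; Unit 4A 0.2271; Unit 2A 0.2173; Unit 3A 0.1891.
Proportional shares: Unit 5A 1,968,728.00; Unit 5B 1,347,573.19; Unit 4A 2,055,148.23; Unit 2A 1,966,253.27; Unit 3A 1,711,437.32.
At nearest $5: Unit 5A $1,968,730; Unit 5B $1,347,575; Unit 4A $2,055,150; Unit 2A $1,966,255; Unit 3A $1,711,435. Sum = $9,049,145.
Difference $9,049,140 − $9,049,145 = −$5 applied to largest allocation (Unit 4A): Unit 4A becomes $2,055,145.

Unit 5A: $1,968,730; Unit 5B: $1,347,575; Unit 4A: $2,055,145; Unit 2A: $1,966,255; Unit 3A: $1,711,435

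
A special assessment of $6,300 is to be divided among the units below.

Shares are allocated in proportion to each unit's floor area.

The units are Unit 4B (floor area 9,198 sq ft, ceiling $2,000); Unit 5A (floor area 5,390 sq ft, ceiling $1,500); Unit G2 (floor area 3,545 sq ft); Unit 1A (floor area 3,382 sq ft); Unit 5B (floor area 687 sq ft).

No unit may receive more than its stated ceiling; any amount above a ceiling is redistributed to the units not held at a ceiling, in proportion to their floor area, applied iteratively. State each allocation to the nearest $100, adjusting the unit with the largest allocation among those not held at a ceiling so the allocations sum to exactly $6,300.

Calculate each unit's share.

Unit 4B: $2,000 | Unit 5A: $1,500 | Unit G2: $1,300 | Unit 1A: $1,200 | Unit 5B: $300

Combined floor area = 22,202.
Unconstrained shares: Unit 4B 2,610.01; Unit 5A 1,529.46; Unit G2 1,005.92; Unit 1A 959.67; Unit 5B 194.94.
Held at cap: Unit 4B ($2,000), Unit 5A ($1,500); remaining pool $2,800 reallocated over remaining floor area 7,614.
Remaining shares: Unit G2 1,303.65 → $1,300; Unit 1A 1,243.71 → $1,200; Unit 5B 252.64 → $300.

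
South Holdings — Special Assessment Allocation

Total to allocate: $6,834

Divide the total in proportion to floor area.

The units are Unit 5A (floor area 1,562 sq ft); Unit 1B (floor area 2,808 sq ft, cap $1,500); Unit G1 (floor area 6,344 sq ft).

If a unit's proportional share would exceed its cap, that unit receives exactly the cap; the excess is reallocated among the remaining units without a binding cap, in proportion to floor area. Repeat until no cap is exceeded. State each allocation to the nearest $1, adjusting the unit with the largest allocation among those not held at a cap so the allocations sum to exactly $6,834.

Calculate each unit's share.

Sum of floor area: 10,714.
Proportional shares (ignoring caps): Unit 5A 996.33; Unit 1B 1,791.10; Unit G1 4,046.56.
Cap binds for Unit 1B ($1,500); balance $5,334 reallocated over remaining floor area 7,906.
Remaining shares: Unit 5A 1,053.85 → $1,054; Unit G1 4,280.15 → $4,280.

Unit 5A: $1,054 | Unit 1B: $1,500 | Unit G1: $4,280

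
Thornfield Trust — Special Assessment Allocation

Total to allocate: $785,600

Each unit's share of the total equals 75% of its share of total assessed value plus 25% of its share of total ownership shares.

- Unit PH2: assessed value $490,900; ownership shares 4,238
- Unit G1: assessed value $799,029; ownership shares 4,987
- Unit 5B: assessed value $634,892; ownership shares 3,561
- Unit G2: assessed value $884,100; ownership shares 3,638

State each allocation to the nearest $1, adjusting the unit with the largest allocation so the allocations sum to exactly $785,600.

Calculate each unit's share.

Assessed value total 2,808,921; ownership shares total 16,424.
Combined weights (75% assessed value + 25% ownership shares): Unit PH2 0.1956; Unit G1 0.2893; Unit 5B 0.2237; Unit G2 0.2914.
Pro-rata amounts: Unit PH2 153,649.78; Unit G1 227,239.63; Unit 5B 175,757.94; Unit G2 228,952.65.
After rounding ($1): Unit PH2 $153,650; Unit G1 $227,240; Unit 5B $175,758; Unit G2 $228,953. Sum = $785,601.
Difference $785,600 − $785,601 = −$1 applied to largest allocation (Unit G2): Unit G2 becomes $228,952.

Unit PH2: $153,650; Unit G1: $227,240; Unit 5B: $175,758; Unit G2: $228,952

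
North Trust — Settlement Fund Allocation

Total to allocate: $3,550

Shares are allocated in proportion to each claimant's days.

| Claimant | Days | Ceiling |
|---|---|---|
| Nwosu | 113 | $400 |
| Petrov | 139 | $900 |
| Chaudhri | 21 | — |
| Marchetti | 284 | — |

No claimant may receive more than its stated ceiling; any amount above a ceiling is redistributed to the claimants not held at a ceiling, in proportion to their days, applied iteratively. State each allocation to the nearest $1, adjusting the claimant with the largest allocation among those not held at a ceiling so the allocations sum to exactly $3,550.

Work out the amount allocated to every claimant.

Nwosu: $400 · Petrov: $900 · Chaudhri: $155 · Marchetti: $2,095

Total days = 557.
Proportional shares (ignoring caps): Nwosu 720.20; Petrov 885.91; Chaudhri 133.84; Marchetti 1,810.05.
Cap binds for Nwosu ($400); residual $3,150 reallocated over remaining days 444.
Cap binds for Petrov ($900); residual $2,250 reallocated over remaining days 305.
Remaining shares: Chaudhri 154.92 → $155; Marchetti 2,095.08 → $2,095.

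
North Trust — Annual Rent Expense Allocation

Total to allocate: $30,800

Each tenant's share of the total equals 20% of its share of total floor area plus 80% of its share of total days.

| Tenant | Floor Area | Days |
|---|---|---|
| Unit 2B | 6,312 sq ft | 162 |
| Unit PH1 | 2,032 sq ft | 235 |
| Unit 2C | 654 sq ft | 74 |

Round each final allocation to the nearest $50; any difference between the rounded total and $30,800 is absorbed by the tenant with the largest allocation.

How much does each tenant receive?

Unit 2B: $12,800 · Unit PH1: $13,700 · Unit 2C: $4,300

Floor area total 8,998; days total 471.
Blended shares (20% floor area + 80% days): Unit 2B 0.4155; Unit PH1 0.4443; Unit 2C 0.1402.
Unrounded shares: Unit 2B 12,796.08; Unit PH1 13,684.94; Unit 2C 4,318.98.
Rounded to nearest $50: Unit 2B $12,800; Unit PH1 $13,700; Unit 2C $4,300. Sum = $30,800.
Rounded total matches; no reconciliation needed.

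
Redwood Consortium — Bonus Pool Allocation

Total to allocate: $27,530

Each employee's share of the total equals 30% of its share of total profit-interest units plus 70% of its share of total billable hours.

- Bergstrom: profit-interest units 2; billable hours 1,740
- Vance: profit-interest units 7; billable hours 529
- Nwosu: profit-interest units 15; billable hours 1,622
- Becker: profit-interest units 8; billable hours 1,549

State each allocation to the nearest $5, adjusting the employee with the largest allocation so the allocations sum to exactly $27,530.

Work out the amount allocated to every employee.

Totals — profit-interest units 32, billable hours 5,440.
Combined weights (30% profit-interest units + 70% billable hours): Bergstrom 0.2426; Vance 0.1337; Nwosu 0.3493; Becker 0.2743.
Raw shares: Bergstrom 6,680.07; Vance 3,680.62; Nwosu 9,617.28; Becker 7,552.03.
At nearest $5: Bergstrom $6,680; Vance $3,680; Nwosu $9,615; Becker $7,550. Sum = $27,525.
Difference $27,530 − $27,525 = +$5 applied to largest allocation (Nwosu): Nwosu becomes $9,620.

Bergstrom: $6,680 | Vance: $3,680 | Nwosu: $9,620 | Becker: $7,550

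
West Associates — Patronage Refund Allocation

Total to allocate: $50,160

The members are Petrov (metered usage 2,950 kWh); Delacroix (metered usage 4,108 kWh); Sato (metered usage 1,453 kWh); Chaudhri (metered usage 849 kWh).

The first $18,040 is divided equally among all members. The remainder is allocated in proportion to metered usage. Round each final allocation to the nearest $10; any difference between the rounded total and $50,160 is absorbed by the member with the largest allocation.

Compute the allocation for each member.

Equal tier: $18,040 ÷ 4 = $4,510 apiece.
Remainder $32,120 by metered usage (total 9,360): Petrov 10,123.29 → $10,120; Delacroix 14,097.11 → $14,100; Sato 4,986.15 → $4,990; Chaudhri 2,913.45 → $2,910.
Totals: Petrov $4,510 + $10,120 = $14,630; Delacroix $4,510 + $14,100 = $18,610; Sato $4,510 + $4,990 = $9,500; Chaudhri $4,510 + $2,910 = $7,420.

Petrov: $14,630; Delacroix: $18,610; Sato: $9,500; Chaudhri: $7,420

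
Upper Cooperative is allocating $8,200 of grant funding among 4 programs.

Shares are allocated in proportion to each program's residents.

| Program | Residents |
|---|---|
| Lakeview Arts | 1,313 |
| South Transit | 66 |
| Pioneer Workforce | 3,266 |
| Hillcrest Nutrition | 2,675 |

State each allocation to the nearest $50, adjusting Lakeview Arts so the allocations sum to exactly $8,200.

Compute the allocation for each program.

Lakeview Arts: $1,500; South Transit: $50; Pioneer Workforce: $3,650; Hillcrest Nutrition: $3,000

Sum of residents: 7,320.
Unrounded shares: Lakeview Arts 1,313/7,320 × $8,200 = 1,470.85; South Transit 66/7,320 × $8,200 = 73.93; Pioneer Workforce 3,266/7,320 × $8,200 = 3,658.63; Hillcrest Nutrition 2,675/7,320 × $8,200 = 2,996.58.
At nearest $50: Lakeview Arts $1,450; South Transit $50; Pioneer Workforce $3,650; Hillcrest Nutrition $3,000. Sum = $8,150.
Difference $8,200 − $8,150 = +$50 applied to Lakeview Arts: Lakeview Arts becomes $1,500.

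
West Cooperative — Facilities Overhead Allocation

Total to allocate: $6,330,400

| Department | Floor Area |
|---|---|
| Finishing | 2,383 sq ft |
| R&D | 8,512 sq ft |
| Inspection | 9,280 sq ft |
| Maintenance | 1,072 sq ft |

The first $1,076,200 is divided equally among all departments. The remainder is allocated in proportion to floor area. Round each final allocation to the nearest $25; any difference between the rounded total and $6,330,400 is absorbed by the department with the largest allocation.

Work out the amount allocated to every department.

Equal tier: $1,076,200 ÷ 4 = $269,050 apiece.
Remainder $5,254,200 by floor area (total 21,247): Finishing 589,295.36 → $589,300; R&D 2,104,944.25 → $2,104,950; Inspection 2,294,864.03 → $2,294,875; Maintenance 265,096.36 → $265,100.
Rounding difference −$25 on remainder applied to Inspection.
Totals: Finishing $269,050 + $589,300 = $858,350; R&D $269,050 + $2,104,950 = $2,374,000; Inspection $269,050 + $2,294,850 = $2,563,900; Maintenance $269,050 + $265,100 = $534,150.

Finishing: $858,350 · R&D: $2,374,000 · Inspection: $2,563,900 · Maintenance: $534,150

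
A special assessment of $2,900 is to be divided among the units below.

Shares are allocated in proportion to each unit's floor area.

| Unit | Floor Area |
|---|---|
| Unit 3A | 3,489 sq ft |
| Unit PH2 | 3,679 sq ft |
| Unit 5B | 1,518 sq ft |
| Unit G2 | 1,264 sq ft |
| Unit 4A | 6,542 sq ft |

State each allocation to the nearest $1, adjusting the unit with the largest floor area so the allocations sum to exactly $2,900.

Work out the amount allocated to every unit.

Total floor area = 3,489 + 3,679 + 1,518 + 1,264 + 6,542 = 16,492.
Pro-rata amounts: Unit 3A 613.52; Unit PH2 646.93; Unit 5B 266.93; Unit G2 222.27; Unit 4A 1,150.36.
At nearest $1: Unit 3A $614; Unit PH2 $647; Unit 5B $267; Unit G2 $222; Unit 4A $1,150. Sum = $2,900.
No rounding difference to absorb.

Unit 3A: $614 | Unit PH2: $647 | Unit 5B: $267 | Unit G2: $222 | Unit 4A: $1,150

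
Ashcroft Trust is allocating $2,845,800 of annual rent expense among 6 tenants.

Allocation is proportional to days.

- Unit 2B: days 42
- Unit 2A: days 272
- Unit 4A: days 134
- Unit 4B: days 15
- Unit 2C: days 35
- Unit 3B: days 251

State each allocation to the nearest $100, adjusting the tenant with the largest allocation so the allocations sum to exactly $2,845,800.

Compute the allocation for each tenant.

Unit 2B: $159,600 | Unit 2A: $1,033,400 | Unit 4A: $509,100 | Unit 4B: $57,000 | Unit 2C: $133,000 | Unit 3B: $953,700

Days total: 749.
Unrounded shares: Unit 2B 42/749 × $2,845,800 = 159,577.57; Unit 2A 272/749 × $2,845,800 = 1,033,454.74; Unit 4A 134/749 × $2,845,800 = 509,128.44; Unit 4B 15/749 × $2,845,800 = 56,991.99; Unit 2C 35/749 × $2,845,800 = 132,981.31; Unit 3B 251/749 × $2,845,800 = 953,665.95.
Rounded to nearest $100: Unit 2B $159,600; Unit 2A $1,033,500; Unit 4A $509,100; Unit 4B $57,000; Unit 2C $133,000; Unit 3B $953,700. Sum = $2,845,900.
Difference $2,845,800 − $2,845,900 = −$100 applied to largest allocation (Unit 2A): Unit 2A becomes $1,033,400.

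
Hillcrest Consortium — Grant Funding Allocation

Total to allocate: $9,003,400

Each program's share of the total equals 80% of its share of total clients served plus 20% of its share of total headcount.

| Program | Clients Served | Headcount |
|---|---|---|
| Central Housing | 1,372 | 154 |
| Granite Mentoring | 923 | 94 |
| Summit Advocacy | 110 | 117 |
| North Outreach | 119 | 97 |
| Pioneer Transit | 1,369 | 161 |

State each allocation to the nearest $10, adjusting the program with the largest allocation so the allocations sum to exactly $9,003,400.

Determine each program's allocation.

Central Housing: $2,983,550 · Granite Mentoring: $1,979,400 · Summit Advocacy: $541,690 · North Outreach: $500,530 · Pioneer Transit: $2,998,230

Totals — clients served 3,893, headcount 623.
Combined weights (80% clients served + 20% headcount): Central Housing 0.3314; Granite Mentoring 0.2199; Summit Advocacy 0.0602; North Outreach 0.0556; Pioneer Transit 0.3330.
Pro-rata amounts: Central Housing 2,983,548.04; Granite Mentoring 1,979,400.54; Summit Advocacy 541,688.37; North Outreach 500,533.18; Pioneer Transit 2,998,229.88.
At nearest $10: Central Housing $2,983,550; Granite Mentoring $1,979,400; Summit Advocacy $541,690; North Outreach $500,530; Pioneer Transit $2,998,230. Sum = $9,003,400.
Sum already equals the total — no adjustment.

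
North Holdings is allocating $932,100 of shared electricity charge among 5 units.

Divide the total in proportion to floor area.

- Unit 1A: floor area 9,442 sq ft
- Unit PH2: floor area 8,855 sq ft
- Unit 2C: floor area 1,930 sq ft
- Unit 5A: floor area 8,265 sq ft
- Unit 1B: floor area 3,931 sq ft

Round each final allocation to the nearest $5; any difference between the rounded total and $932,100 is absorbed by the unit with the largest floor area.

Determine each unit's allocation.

Unit 1A: $271,435; Unit PH2: $254,565; Unit 2C: $55,485; Unit 5A: $237,605; Unit 1B: $113,010

Total floor area = 32,423.
Unrounded shares: Unit 1A 9,442/32,423 × $932,100 = 271,439.66; Unit PH2 8,855/32,423 × $932,100 = 254,564.52; Unit 2C 1,930/32,423 × $932,100 = 55,483.85; Unit 5A 8,265/32,423 × $932,100 = 237,603.14; Unit 1B 3,931/32,423 × $932,100 = 113,008.82.
After rounding ($5): Unit 1A $271,440; Unit PH2 $254,565; Unit 2C $55,485; Unit 5A $237,605; Unit 1B $113,010. Sum = $932,105.
Difference $932,100 − $932,105 = −$5 applied to largest floor area (Unit 1A): Unit 1A becomes $271,435.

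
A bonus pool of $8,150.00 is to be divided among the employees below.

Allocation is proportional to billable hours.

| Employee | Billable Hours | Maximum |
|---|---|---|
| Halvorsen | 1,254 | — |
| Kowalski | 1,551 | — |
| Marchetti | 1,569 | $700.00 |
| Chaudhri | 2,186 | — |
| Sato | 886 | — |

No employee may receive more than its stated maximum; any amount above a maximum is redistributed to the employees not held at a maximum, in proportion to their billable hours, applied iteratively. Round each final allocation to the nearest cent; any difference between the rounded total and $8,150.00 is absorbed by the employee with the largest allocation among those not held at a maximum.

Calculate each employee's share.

Halvorsen: $1,589.64 | Kowalski: $1,966.13 | Marchetti: $700.00 | Chaudhri: $2,771.09 | Sato: $1,123.14

Billable hours total: 7,446.
Proportional shares (ignoring caps): Halvorsen 1,372.5624; Kowalski 1,697.6430; Marchetti 1,717.3449; Chaudhri 2,392.6806; Sato 969.7690.
Cap binds for Marchetti ($700.00); remaining pool $7,450.00 reallocated over remaining billable hours 5,877.
Remaining shares: Halvorsen 1,589.6376 → $1,589.64; Kowalski 1,966.1307 → $1,966.13; Chaudhri 2,771.0907 → $2,771.09; Sato 1,123.1411 → $1,123.14.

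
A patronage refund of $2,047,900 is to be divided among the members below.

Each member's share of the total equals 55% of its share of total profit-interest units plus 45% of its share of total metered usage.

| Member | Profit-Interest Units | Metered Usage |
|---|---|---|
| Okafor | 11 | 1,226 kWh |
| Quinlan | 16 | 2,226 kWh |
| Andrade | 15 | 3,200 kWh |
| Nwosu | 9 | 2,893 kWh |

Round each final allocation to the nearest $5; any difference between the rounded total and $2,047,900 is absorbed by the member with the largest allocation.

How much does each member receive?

Okafor: $361,305 · Quinlan: $568,280 · Andrade: $640,235 · Nwosu: $478,080

Totals — profit-interest units 51, metered usage 9,545.
Combined weights (55% profit-interest units + 45% metered usage): Okafor 0.1764; Quinlan 0.2775; Andrade 0.3126; Nwosu 0.2334.
Unrounded shares: Okafor 361,305.56; Quinlan 568,280.00; Andrade 640,233.00; Nwosu 478,081.44.
Rounded to nearest $5: Okafor $361,305; Quinlan $568,280; Andrade $640,235; Nwosu $478,080. Sum = $2,047,900.
No rounding difference to absorb.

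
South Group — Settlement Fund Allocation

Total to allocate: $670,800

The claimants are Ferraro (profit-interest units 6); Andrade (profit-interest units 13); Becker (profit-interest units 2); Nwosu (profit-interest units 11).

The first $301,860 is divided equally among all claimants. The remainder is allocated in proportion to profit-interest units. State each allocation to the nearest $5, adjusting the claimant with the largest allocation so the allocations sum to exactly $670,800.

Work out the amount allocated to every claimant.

Ferraro: $144,640; Andrade: $225,345; Becker: $98,525; Nwosu: $202,290

$301,860 shared equally gives $75,465 per claimant.
Remainder $368,940 by profit-interest units (total 32): Ferraro 69,176.25 → $69,175; Andrade 149,881.88 → $149,880; Becker 23,058.75 → $23,060; Nwosu 126,823.12 → $126,825.
Totals: Ferraro $75,465 + $69,175 = $144,640; Andrade $75,465 + $149,880 = $225,345; Becker $75,465 + $23,060 = $98,525; Nwosu $75,465 + $126,825 = $202,290.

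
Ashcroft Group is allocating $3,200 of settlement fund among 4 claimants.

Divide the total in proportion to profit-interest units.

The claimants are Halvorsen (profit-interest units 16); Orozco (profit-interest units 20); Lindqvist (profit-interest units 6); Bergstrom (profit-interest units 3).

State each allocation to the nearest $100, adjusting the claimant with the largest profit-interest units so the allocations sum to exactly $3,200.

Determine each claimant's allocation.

Halvorsen: $1,100; Orozco: $1,500; Lindqvist: $400; Bergstrom: $200

Total profit-interest units = 45.
Raw shares: Halvorsen 16/45 × $3,200 = 1,137.78; Orozco 20/45 × $3,200 = 1,422.22; Lindqvist 6/45 × $3,200 = 426.67; Bergstrom 3/45 × $3,200 = 213.33.
After rounding ($100): Halvorsen $1,100; Orozco $1,400; Lindqvist $400; Bergstrom $200. Sum = $3,100.
Difference $3,200 − $3,100 = +$100 applied to largest profit-interest units (Orozco): Orozco becomes $1,500.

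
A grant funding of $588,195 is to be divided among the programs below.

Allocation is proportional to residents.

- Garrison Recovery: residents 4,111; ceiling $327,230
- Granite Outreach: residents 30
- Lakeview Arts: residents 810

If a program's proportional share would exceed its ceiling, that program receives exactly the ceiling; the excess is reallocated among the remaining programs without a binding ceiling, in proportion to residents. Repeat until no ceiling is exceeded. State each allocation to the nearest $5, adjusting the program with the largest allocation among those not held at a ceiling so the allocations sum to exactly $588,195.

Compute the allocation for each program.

Garrison Recovery: $327,230; Granite Outreach: $9,320; Lakeview Arts: $251,645

Combined residents = 4,951.
Proportional shares (ignoring caps): Garrison Recovery 488,400.25; Granite Outreach 3,564.10; Lakeview Arts 96,230.65.
Cap binds for Garrison Recovery ($327,230); remaining pool $260,965 reallocated over remaining residents 840.
Redistributed shares: Granite Outreach 9,320.18 → $9,320; Lakeview Arts 251,644.82 → $251,645.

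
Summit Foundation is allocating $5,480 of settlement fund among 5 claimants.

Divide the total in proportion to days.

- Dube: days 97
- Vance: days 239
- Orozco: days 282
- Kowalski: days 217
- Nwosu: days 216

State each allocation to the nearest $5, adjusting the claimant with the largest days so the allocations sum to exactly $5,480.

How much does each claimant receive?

Dube: $505 · Vance: $1,245 · Orozco: $1,475 · Kowalski: $1,130 · Nwosu: $1,125

Sum of days: 97 + 239 + 282 + 217 + 216 = 1,051.
Pro-rata amounts: Dube 505.77; Vance 1,246.17; Orozco 1,470.37; Kowalski 1,131.46; Nwosu 1,126.24.
Rounded to nearest $5: Dube $505; Vance $1,245; Orozco $1,470; Kowalski $1,130; Nwosu $1,125. Sum = $5,475.
Difference $5,480 − $5,475 = +$5 applied to largest days (Orozco): Orozco becomes $1,475.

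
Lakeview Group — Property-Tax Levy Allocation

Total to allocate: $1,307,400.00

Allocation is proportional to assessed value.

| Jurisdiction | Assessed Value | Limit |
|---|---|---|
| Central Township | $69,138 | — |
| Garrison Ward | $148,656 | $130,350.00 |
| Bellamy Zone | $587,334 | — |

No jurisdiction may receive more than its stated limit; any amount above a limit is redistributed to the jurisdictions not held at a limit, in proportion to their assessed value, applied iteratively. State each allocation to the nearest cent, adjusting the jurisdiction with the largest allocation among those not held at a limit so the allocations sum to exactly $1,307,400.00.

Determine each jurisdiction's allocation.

Combined assessed value = 805,128.
Pro-rata shares before constraints: Central Township 112,269.1314; Garrison Ward 241,393.7342; Bellamy Zone 953,737.1345.
Held at cap: Garrison Ward ($130,350.00); balance $1,177,050.00 reallocated over remaining assessed value 656,472.
Remaining shares: Central Township 123,963.9816 → $123,963.98; Bellamy Zone 1,053,086.0184 → $1,053,086.02.

Central Township: $123,963.98 | Garrison Ward: $130,350.00 | Bellamy Zone: $1,053,086.02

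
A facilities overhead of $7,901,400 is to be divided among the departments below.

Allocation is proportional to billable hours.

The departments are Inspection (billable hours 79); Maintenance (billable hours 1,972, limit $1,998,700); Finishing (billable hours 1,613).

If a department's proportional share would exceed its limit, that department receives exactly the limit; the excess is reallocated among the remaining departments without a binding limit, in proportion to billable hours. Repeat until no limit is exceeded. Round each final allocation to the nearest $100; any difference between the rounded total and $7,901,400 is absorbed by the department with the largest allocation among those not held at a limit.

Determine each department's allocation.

Inspection: $275,600 | Maintenance: $1,998,700 | Finishing: $5,627,100

Sum of billable hours: 3,664.
Proportional shares (ignoring caps): Inspection 170,363.16; Maintenance 4,252,609.39; Finishing 3,478,427.46.
Cap binds for Maintenance ($1,998,700); residual $5,902,700 reallocated over remaining billable hours 1,692.
Remaining shares: Inspection 275,598.88 → $275,600; Finishing 5,627,101.12 → $5,627,100.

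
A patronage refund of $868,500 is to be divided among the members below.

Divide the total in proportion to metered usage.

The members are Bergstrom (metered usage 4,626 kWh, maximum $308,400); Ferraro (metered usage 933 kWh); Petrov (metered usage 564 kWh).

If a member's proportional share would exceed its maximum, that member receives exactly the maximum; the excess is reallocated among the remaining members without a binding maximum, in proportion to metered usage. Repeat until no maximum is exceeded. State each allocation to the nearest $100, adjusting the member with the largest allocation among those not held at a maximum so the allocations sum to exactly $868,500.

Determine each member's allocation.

Bergstrom: $308,400 · Ferraro: $349,100 · Petrov: $211,000

Total metered usage = 6,123.
Proportional shares (ignoring caps): Bergstrom 656,162.18; Ferraro 132,338.80; Petrov 79,999.02.
Capped: Bergstrom ($308,400); balance $560,100 reallocated over remaining metered usage 1,497.
Remaining shares: Ferraro 349,080.36 → $349,100; Petrov 211,019.64 → $211,000.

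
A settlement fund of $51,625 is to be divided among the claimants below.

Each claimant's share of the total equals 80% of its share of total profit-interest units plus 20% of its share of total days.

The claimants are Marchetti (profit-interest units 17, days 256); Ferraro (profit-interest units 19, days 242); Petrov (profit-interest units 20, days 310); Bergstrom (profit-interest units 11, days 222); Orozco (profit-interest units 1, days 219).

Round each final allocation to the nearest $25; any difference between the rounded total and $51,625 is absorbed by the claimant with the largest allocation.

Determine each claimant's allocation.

Marchetti: $12,450 · Ferraro: $13,550 · Petrov: $14,675 · Bergstrom: $8,525 · Orozco: $2,425

Profit-interest units total 68; days total 1,249.
Blended shares (80% profit-interest units + 20% days): Marchetti 0.2410; Ferraro 0.2623; Petrov 0.2849; Bergstrom 0.1650; Orozco 0.0468.
Proportional shares: Marchetti 12,441.25; Ferraro 13,540.23; Petrov 14,709.71; Bergstrom 8,516.07; Orozco 2,417.74.
After rounding ($25): Marchetti $12,450; Ferraro $13,550; Petrov $14,700; Bergstrom $8,525; Orozco $2,425. Sum = $51,650.
Difference $51,625 − $51,650 = −$25 applied to largest allocation (Petrov): Petrov becomes $14,675.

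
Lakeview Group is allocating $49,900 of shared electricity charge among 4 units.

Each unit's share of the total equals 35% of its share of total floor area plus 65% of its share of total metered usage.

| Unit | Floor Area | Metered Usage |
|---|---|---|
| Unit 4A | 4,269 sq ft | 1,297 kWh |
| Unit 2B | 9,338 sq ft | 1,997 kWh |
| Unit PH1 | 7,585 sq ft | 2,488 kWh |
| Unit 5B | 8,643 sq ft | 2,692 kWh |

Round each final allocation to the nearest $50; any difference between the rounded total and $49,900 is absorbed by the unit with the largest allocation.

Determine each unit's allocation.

Totals — floor area 29,835, metered usage 8,474.
Blended shares (35% floor area + 65% metered usage): Unit 4A 0.1496; Unit 2B 0.2627; Unit PH1 0.2798; Unit 5B 0.3079.
Pro-rata amounts: Unit 4A 7,463.40; Unit 2B 13,110.03; Unit PH1 13,963.20; Unit 5B 15,363.37.
Rounded to nearest $50: Unit 4A $7,450; Unit 2B $13,100; Unit PH1 $13,950; Unit 5B $15,350. Sum = $49,850.
Difference $49,900 − $49,850 = +$50 applied to largest allocation (Unit 5B): Unit 5B becomes $15,400.

Unit 4A: $7,450; Unit 2B: $13,100; Unit PH1: $13,950; Unit 5B: $15,400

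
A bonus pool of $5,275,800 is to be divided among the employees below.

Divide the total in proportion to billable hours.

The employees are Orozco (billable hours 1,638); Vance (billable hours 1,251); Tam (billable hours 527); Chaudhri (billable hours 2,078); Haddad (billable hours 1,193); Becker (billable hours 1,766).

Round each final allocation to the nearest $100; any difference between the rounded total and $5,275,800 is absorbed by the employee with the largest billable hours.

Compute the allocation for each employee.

Orozco: $1,022,300 | Vance: $780,800 | Tam: $328,900 | Chaudhri: $1,297,000 | Haddad: $744,600 | Becker: $1,102,200

Billable hours total: 8,453.
Unrounded shares: Orozco 1,638/8,453 × $5,275,800 = 1,022,330.58; Vance 1,251/8,453 × $5,275,800 = 780,790.94; Tam 527/8,453 × $5,275,800 = 328,918.32; Chaudhri 2,078/8,453 × $5,275,800 = 1,296,949.30; Haddad 1,193/8,453 × $5,275,800 = 744,591.20; Becker 1,766/8,453 × $5,275,800 = 1,102,219.66.
At nearest $100: Orozco $1,022,300; Vance $780,800; Tam $328,900; Chaudhri $1,296,900; Haddad $744,600; Becker $1,102,200. Sum = $5,275,700.
Difference $5,275,800 − $5,275,700 = +$100 applied to largest billable hours (Chaudhri): Chaudhri becomes $1,297,000.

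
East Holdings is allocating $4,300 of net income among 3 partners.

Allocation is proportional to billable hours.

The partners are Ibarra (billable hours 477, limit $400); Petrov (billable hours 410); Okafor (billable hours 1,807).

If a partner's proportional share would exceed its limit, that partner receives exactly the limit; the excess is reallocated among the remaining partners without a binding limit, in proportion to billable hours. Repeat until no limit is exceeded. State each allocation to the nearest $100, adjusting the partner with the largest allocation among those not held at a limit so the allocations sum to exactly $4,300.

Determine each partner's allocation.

Billable hours total: 2,694.
Proportional shares (ignoring caps): Ibarra 761.36; Petrov 654.42; Okafor 2,884.22.
Held at cap: Ibarra ($400); remaining pool $3,900 reallocated over remaining billable hours 2,217.
Redistributed shares: Petrov 721.24 → $700; Okafor 3,178.76 → $3,200.

Ibarra: $400; Petrov: $700; Okafor: $3,200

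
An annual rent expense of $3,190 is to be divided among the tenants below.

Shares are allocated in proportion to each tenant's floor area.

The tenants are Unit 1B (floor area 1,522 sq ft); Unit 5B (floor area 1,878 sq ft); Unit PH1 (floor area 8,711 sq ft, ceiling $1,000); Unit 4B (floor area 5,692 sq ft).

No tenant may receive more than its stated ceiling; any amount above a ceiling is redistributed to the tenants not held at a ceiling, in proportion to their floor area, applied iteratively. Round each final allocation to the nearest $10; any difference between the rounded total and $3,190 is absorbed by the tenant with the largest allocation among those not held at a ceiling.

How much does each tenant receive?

Unit 1B: $370 | Unit 5B: $450 | Unit PH1: $1,000 | Unit 4B: $1,370

Total floor area = 17,803.
Pro-rata shares before constraints: Unit 1B 272.72; Unit 5B 336.51; Unit PH1 1,560.87; Unit 4B 1,019.91.
Capped: Unit PH1 ($1,000); remaining pool $2,190 reallocated over remaining floor area 9,092.
Redistributed shares: Unit 1B 366.61 → $370; Unit 5B 452.36 → $450; Unit 4B 1,371.04 → $1,370.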